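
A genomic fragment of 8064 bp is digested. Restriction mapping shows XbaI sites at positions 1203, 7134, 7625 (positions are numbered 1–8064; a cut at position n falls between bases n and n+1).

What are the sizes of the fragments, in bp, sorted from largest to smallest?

5931, 1203, 491, 439 bp

Linear molecule, 3 cuts → 4 fragments:
  1203 − 0 = 1203 bp
  7134 − 1203 = 5931 bp
  7625 − 7134 = 491 bp
  8064 − 7625 = 439 bp
Sorted largest to smallest: 5931, 1203, 491, 439 bp.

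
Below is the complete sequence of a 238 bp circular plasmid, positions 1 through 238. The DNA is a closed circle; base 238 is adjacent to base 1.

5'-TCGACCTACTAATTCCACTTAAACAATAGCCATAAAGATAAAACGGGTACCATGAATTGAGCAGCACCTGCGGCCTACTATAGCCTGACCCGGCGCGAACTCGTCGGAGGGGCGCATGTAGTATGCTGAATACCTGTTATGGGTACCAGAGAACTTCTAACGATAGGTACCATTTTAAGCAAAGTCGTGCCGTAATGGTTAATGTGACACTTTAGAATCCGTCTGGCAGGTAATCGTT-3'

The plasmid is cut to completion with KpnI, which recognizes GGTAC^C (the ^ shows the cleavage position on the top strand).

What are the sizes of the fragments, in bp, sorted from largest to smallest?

118, 96, 24 bp

KpnI sites (GGTACC) start at positions 46, 142, 166.
KpnI cuts after base 5 of each site (before the last base), so after positions 50, 146, 170.
Circular molecule, 3 cuts → 3 fragments:
  51–146 → 96 bp
  147–170 → 24 bp
  171–238 then 1–50 → 68 + 50 = 118 bp
Sorted largest to smallest: 118, 96, 24 bp.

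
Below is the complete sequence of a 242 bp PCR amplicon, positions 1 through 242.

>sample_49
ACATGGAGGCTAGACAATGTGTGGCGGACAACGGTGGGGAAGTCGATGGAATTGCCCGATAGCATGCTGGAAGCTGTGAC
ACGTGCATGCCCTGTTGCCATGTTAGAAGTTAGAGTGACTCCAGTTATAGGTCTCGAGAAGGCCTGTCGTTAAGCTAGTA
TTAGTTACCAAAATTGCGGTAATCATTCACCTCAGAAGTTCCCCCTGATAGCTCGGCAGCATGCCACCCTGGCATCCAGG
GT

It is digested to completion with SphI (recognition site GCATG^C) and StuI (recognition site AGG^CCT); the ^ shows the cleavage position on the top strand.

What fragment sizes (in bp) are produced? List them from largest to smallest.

SphI sites (GCATGC) start at positions 62, 85, 219.
SphI cuts after base 5 of each site (before the last base), so after positions 66, 89, 223.
The StuI site (AGGCCT) starts at position 140.
StuI cuts after base 3 of each site, so after position 142.
Combined cut positions: 66, 89, 142, 223.
Linear molecule, 4 cuts → 5 fragments:
  1–66 → 66 bp
  67–89 → 23 bp
  90–142 → 53 bp
  143–223 → 81 bp
  224–242 → 19 bp
Sorted largest to smallest: 81, 66, 53, 23, 19 bp.

81, 66, 53, 23, 19 bp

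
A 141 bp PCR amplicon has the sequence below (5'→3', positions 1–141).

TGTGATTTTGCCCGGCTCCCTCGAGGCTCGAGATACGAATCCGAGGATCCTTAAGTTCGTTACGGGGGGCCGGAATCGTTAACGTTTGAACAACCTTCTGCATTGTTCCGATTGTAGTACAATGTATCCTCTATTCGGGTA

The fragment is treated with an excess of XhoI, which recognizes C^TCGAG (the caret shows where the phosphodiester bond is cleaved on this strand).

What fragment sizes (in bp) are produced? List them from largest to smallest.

XhoI sites (CTCGAG) start at positions 20, 27.
XhoI cuts after the first base of each site, so after positions 20, 27.
Linear molecule, 2 cuts → 3 fragments:
  1–20 → 20 bp
  21–27 → 7 bp
  28–141 → 114 bp
Sorted largest to smallest: 114, 20, 7 bp.

114, 20, 7 bp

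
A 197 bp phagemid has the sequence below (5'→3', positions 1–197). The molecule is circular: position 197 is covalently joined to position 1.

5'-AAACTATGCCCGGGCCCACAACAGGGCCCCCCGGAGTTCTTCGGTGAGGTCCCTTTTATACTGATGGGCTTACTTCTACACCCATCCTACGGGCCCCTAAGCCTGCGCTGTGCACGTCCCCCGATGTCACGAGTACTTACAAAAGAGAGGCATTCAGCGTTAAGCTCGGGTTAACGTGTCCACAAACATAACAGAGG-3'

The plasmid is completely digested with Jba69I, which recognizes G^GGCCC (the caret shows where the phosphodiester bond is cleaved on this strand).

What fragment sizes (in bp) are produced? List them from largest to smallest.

118, 67, 12 bp

Jba69I sites (GGGCCC) start at positions 12, 24, 91.
Jba69I cuts after the first base of each site, so after positions 12, 24, 91.
Circular molecule, 3 cuts → 3 fragments:
  13–24 → 12 bp
  25–91 → 67 bp
  92–197 then 1–12 → 106 + 12 = 118 bp
Sorted largest to smallest: 118, 67, 12 bp.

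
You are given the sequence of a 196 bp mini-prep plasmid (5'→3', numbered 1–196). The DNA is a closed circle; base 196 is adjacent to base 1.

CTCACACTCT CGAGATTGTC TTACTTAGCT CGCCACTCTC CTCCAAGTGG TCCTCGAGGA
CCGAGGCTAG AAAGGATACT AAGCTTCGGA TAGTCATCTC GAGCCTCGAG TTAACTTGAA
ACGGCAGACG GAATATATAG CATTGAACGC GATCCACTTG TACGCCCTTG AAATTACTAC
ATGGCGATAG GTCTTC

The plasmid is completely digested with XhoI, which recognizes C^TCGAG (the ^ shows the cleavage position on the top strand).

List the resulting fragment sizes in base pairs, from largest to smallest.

100, 45, 44, 7 bp

XhoI sites (CTCGAG) start at positions 9, 53, 98, 105.
XhoI cuts after the first base of each site, so after positions 9, 53, 98, 105.
Circular molecule, 4 cuts → 4 fragments:
  10–53 → 44 bp
  54–98 → 45 bp
  99–105 → 7 bp
  106–196 then 1–9 → 91 + 9 = 100 bp
Sorted largest to smallest: 100, 45, 44, 7 bp.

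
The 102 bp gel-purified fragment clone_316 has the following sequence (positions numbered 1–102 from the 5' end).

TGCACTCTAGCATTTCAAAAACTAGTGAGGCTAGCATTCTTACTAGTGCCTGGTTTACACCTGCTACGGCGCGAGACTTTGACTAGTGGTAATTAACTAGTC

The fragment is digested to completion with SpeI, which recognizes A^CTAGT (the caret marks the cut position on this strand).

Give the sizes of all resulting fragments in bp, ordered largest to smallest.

40, 21, 21, 14, 6 bp

SpeI sites (ACTAGT) start at positions 21, 42, 82, 96.
SpeI cuts after the first base of each site, so after positions 21, 42, 82, 96.
Linear molecule, 4 cuts → 5 fragments:
  1–21 → 21 bp
  22–42 → 21 bp
  43–82 → 40 bp
  83–96 → 14 bp
  97–102 → 6 bp
Sorted largest to smallest: 40, 21, 21, 14, 6 bp.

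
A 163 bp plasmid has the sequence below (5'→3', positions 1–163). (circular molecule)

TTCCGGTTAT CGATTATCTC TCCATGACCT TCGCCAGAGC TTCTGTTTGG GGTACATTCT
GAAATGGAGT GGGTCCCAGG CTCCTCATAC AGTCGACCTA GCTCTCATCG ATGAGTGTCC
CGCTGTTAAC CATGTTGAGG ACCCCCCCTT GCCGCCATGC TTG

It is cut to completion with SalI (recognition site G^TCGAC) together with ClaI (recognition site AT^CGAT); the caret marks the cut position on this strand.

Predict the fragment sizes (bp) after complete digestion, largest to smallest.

82, 65, 16 bp

The SalI site (GTCGAC) starts at position 92.
SalI cuts after the first base of each site, so after position 92.
ClaI sites (ATCGAT) start at positions 9, 107.
ClaI cuts after base 2 of each site, so after positions 10, 108.
Combined cut positions: 10, 92, 108.
Circular molecule, 3 cuts → 3 fragments:
  11–92 → 82 bp
  93–108 → 16 bp
  109–163 then 1–10 → 55 + 10 = 65 bp
Sorted largest to smallest: 82, 65, 16 bp.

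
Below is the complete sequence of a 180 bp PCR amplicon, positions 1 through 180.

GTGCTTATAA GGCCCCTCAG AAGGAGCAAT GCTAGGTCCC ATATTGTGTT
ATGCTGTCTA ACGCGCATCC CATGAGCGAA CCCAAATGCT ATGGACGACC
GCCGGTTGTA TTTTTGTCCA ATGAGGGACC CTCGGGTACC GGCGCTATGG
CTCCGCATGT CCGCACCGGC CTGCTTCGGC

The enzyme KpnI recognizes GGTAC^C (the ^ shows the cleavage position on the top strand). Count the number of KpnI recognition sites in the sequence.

1

GGTACC occurs starting at position 135.
KpnI cuts at 1 site.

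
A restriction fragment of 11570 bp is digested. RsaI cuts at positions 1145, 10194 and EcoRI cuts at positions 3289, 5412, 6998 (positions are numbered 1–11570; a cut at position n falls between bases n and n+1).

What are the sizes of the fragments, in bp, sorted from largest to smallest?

3196, 2144, 2123, 1586, 1376, 1145 bp

Combined cut positions (sorted): 1145, 3289, 5412, 6998, 10194.
Linear molecule, 5 cuts → 6 fragments:
  1145 − 0 = 1145 bp
  3289 − 1145 = 2144 bp
  5412 − 3289 = 2123 bp
  6998 − 5412 = 1586 bp
  10194 − 6998 = 3196 bp
  11570 − 10194 = 1376 bp
Sorted largest to smallest: 3196, 2144, 2123, 1586, 1376, 1145 bp.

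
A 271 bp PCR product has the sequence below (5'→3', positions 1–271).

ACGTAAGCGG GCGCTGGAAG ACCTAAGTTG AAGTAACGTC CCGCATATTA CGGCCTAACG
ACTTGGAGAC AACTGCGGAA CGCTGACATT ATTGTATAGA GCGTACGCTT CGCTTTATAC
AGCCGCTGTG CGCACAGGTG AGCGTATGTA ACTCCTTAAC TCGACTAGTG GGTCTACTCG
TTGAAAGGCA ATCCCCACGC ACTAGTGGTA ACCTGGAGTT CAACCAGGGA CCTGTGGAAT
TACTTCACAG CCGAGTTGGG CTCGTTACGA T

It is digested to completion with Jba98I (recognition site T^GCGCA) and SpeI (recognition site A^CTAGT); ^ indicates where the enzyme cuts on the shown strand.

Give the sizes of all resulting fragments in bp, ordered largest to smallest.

The Jba98I site (TGCGCA) starts at position 129.
Jba98I cuts after the first base of each site, so after position 129.
SpeI sites (ACTAGT) start at positions 164, 201.
SpeI cuts after the first base of each site, so after positions 164, 201.
Combined cut positions: 129, 164, 201.
Linear molecule, 3 cuts → 4 fragments:
  1–129 → 129 bp
  130–164 → 35 bp
  165–201 → 37 bp
  202–271 → 70 bp
Sorted largest to smallest: 129, 70, 37, 35 bp.

129, 70, 37, 35 bp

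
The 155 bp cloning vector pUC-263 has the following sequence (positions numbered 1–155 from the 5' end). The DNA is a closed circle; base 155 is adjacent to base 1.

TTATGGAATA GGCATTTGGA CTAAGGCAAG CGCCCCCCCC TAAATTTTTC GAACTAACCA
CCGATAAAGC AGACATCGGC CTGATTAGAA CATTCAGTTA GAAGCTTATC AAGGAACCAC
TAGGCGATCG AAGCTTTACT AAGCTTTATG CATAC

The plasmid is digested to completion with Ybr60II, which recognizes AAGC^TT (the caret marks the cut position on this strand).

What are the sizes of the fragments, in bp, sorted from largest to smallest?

Ybr60II sites (AAGCTT) start at positions 102, 131, 141.
Ybr60II cuts after base 4 of each site, so after positions 105, 134, 144.
Circular molecule, 3 cuts → 3 fragments:
  106–134 → 29 bp
  135–144 → 10 bp
  145–155 then 1–105 → 11 + 105 = 116 bp
Sorted largest to smallest: 116, 29, 10 bp.

116, 29, 10 bp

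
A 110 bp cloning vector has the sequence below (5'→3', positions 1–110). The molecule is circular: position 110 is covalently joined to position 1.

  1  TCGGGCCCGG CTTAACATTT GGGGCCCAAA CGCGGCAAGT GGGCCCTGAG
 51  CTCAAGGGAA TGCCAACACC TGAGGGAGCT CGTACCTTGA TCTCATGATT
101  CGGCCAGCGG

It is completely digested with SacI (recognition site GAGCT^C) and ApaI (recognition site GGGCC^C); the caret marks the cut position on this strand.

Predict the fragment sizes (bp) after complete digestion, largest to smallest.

SacI sites (GAGCTC) start at positions 48, 76.
SacI cuts after base 5 of each site (before the last base), so after positions 52, 80.
ApaI sites (GGGCCC) start at positions 3, 22, 41.
ApaI cuts after base 5 of each site (before the last base), so after positions 7, 26, 45.
Combined cut positions: 7, 26, 45, 52, 80.
Circular molecule, 5 cuts → 5 fragments:
  8–26 → 19 bp
  27–45 → 19 bp
  46–52 → 7 bp
  53–80 → 28 bp
  81–110 then 1–7 → 30 + 7 = 37 bp
Sorted largest to smallest: 37, 28, 19, 19, 7 bp.

37, 28, 19, 19, 7 bp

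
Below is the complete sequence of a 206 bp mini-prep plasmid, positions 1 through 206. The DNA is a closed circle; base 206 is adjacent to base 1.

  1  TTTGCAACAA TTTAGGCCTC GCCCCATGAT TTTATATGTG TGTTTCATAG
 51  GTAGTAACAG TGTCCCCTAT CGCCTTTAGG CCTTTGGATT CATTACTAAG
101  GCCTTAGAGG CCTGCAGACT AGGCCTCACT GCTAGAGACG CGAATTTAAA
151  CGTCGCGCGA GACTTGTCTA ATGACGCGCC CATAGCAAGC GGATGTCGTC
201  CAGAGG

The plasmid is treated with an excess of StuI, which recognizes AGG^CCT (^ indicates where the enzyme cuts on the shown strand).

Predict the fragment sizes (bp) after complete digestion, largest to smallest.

99, 64, 21, 13, 9 bp

StuI sites (AGGCCT) start at positions 14, 78, 99, 108, 121.
StuI cuts after base 3 of each site, so after positions 16, 80, 101, 110, 123.
Circular molecule, 5 cuts → 5 fragments:
  17–80 → 64 bp
  81–101 → 21 bp
  102–110 → 9 bp
  111–123 → 13 bp
  124–206 then 1–16 → 83 + 16 = 99 bp
Sorted largest to smallest: 99, 64, 21, 13, 9 bp.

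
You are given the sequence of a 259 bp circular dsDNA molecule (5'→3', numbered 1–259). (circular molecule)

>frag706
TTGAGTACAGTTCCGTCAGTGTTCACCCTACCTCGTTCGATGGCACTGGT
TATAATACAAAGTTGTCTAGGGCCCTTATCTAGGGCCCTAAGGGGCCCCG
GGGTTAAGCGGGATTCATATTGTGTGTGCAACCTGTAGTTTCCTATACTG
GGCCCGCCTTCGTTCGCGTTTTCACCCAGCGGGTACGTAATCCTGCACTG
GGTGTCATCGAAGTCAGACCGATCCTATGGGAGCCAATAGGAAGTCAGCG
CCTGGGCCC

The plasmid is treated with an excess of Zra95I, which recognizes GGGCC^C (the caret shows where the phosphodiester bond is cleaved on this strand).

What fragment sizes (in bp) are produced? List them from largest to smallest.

Zra95I sites (GGGCCC) start at positions 70, 83, 93, 150, 254.
Zra95I cuts after base 5 of each site (before the last base), so after positions 74, 87, 97, 154, 258.
Circular molecule, 5 cuts → 5 fragments:
  75–87 → 13 bp
  88–97 → 10 bp
  98–154 → 57 bp
  155–258 → 104 bp
  259–259 then 1–74 → 1 + 74 = 75 bp
Sorted largest to smallest: 104, 75, 57, 13, 10 bp.

104, 75, 57, 13, 10 bp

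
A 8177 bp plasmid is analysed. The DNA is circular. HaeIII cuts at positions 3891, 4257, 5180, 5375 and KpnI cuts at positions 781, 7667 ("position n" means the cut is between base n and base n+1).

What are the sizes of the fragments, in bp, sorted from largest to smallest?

3110, 2292, 1291, 923, 366, 195 bp

Combined cut positions (sorted): 781, 3891, 4257, 5180, 5375, 7667.
Circular molecule, 6 cuts → 6 fragments:
  3891 − 781 = 3110 bp
  4257 − 3891 = 366 bp
  5180 − 4257 = 923 bp
  5375 − 5180 = 195 bp
  7667 − 5375 = 2292 bp
  wrap: 8177 − 7667 + 781 = 1291 bp
Sorted largest to smallest: 3110, 2292, 1291, 923, 366, 195 bp.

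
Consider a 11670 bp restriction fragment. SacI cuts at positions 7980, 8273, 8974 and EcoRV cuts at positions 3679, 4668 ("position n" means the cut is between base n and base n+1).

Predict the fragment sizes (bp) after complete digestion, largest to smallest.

3679, 3312, 2696, 989, 701, 293 bp

Combined cut positions (sorted): 3679, 4668, 7980, 8273, 8974.
Linear molecule, 5 cuts → 6 fragments:
  3679 − 0 = 3679 bp
  4668 − 3679 = 989 bp
  7980 − 4668 = 3312 bp
  8273 − 7980 = 293 bp
  8974 − 8273 = 701 bp
  11670 − 8974 = 2696 bp
Sorted largest to smallest: 3679, 3312, 2696, 989, 701, 293 bp.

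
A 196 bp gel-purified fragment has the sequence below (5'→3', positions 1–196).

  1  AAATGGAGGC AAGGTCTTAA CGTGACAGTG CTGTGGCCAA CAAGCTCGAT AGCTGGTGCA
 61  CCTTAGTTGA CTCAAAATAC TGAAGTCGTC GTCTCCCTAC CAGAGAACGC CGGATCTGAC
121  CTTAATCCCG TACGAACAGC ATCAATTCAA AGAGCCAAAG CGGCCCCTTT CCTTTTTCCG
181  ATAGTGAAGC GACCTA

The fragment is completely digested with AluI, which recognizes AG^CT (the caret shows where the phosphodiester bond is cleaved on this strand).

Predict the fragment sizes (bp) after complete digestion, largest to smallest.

AluI sites (AGCT) start at positions 43, 51.
AluI cuts after base 2 of each site, so after positions 44, 52.
Linear molecule, 2 cuts → 3 fragments:
  1–44 → 44 bp
  45–52 → 8 bp
  53–196 → 144 bp
Sorted largest to smallest: 144, 44, 8 bp.

144, 44, 8 bp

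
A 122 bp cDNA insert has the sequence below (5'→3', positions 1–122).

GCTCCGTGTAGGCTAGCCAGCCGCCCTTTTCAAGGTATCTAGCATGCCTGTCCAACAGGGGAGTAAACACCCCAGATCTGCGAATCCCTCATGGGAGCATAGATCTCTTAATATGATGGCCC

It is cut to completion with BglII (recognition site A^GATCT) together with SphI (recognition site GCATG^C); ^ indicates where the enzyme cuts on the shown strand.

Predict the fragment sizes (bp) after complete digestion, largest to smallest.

46, 28, 27, 21 bp

BglII sites (AGATCT) start at positions 74, 101.
BglII cuts after the first base of each site, so after positions 74, 101.
The SphI site (GCATGC) starts at position 42.
SphI cuts after base 5 of each site (before the last base), so after position 46.
Combined cut positions: 46, 74, 101.
Linear molecule, 3 cuts → 4 fragments:
  1–46 → 46 bp
  47–74 → 28 bp
  75–101 → 27 bp
  102–122 → 21 bp
Sorted largest to smallest: 46, 28, 27, 21 bp.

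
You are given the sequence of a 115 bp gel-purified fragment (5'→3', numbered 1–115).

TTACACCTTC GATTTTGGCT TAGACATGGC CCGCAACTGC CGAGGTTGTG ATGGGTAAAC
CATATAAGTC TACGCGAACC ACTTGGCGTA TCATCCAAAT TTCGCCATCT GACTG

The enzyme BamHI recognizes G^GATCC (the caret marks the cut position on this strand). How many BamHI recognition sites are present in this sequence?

0

No occurrence of GGATCC is present in the sequence.
BamHI does not cut: 0 sites.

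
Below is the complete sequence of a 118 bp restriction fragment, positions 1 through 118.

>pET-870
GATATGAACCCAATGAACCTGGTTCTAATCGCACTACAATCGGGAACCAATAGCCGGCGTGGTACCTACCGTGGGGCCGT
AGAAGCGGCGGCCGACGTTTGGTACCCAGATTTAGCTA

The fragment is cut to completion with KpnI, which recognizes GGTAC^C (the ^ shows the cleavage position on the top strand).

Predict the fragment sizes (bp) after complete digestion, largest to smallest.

KpnI sites (GGTACC) start at positions 61, 101.
KpnI cuts after base 5 of each site (before the last base), so after positions 65, 105.
Linear molecule, 2 cuts → 3 fragments:
  1–65 → 65 bp
  66–105 → 40 bp
  106–118 → 13 bp
Sorted largest to smallest: 65, 40, 13 bp.

65, 40, 13 bp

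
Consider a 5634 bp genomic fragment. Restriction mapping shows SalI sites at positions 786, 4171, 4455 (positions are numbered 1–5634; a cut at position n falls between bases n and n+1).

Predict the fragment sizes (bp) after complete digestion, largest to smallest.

Linear molecule, 3 cuts → 4 fragments:
  786 − 0 = 786 bp
  4171 − 786 = 3385 bp
  4455 − 4171 = 284 bp
  5634 − 4455 = 1179 bp
Sorted largest to smallest: 3385, 1179, 786, 284 bp.

3385, 1179, 786, 284 bp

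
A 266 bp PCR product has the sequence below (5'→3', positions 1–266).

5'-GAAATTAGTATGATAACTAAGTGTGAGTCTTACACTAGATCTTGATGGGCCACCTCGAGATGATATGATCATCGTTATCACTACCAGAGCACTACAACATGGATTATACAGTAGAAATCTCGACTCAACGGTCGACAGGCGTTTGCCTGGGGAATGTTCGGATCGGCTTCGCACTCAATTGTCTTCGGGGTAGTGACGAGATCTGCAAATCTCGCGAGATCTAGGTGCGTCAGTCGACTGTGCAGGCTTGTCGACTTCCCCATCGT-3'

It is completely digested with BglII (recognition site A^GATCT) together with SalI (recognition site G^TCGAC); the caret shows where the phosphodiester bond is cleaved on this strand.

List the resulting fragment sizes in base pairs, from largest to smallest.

BglII sites (AGATCT) start at positions 37, 199, 217.
BglII cuts after the first base of each site, so after positions 37, 199, 217.
SalI sites (GTCGAC) start at positions 131, 233, 250.
SalI cuts after the first base of each site, so after positions 131, 233, 250.
Combined cut positions: 37, 131, 199, 217, 233, 250.
Linear molecule, 6 cuts → 7 fragments:
  1–37 → 37 bp
  38–131 → 94 bp
  132–199 → 68 bp
  200–217 → 18 bp
  218–233 → 16 bp
  234–250 → 17 bp
  251–266 → 16 bp
Sorted largest to smallest: 94, 68, 37, 18, 17, 16, 16 bp.

94, 68, 37, 18, 17, 16, 16 bp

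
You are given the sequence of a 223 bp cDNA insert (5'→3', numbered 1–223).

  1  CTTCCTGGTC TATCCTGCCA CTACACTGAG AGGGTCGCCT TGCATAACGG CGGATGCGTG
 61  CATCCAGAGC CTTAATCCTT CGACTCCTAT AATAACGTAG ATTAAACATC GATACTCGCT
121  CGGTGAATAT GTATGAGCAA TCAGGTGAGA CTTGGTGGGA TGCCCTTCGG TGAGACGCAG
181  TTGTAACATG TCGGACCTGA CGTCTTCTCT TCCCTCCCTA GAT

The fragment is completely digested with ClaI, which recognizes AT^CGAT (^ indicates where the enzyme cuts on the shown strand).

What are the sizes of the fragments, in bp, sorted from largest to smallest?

The ClaI site (ATCGAT) starts at position 108.
ClaI cuts after base 2 of each site, so after position 109.
Linear molecule, 1 cut → 2 fragments:
  1–109 → 109 bp
  110–223 → 114 bp
Sorted largest to smallest: 114, 109 bp.

114, 109 bp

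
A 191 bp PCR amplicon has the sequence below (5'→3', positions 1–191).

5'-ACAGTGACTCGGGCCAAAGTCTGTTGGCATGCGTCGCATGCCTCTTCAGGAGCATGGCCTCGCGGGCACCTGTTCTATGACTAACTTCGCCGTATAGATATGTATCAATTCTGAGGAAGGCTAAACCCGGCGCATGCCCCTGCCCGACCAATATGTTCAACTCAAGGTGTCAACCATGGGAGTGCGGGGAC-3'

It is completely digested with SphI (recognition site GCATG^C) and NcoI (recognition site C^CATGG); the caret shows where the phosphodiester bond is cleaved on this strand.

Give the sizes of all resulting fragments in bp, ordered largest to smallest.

SphI sites (GCATGC) start at positions 27, 36, 132.
SphI cuts after base 5 of each site (before the last base), so after positions 31, 40, 136.
The NcoI site (CCATGG) starts at position 174.
NcoI cuts after the first base of each site, so after position 174.
Combined cut positions: 31, 40, 136, 174.
Linear molecule, 4 cuts → 5 fragments:
  1–31 → 31 bp
  32–40 → 9 bp
  41–136 → 96 bp
  137–174 → 38 bp
  175–191 → 17 bp
Sorted largest to smallest: 96, 38, 31, 17, 9 bp.

96, 38, 31, 17, 9 bp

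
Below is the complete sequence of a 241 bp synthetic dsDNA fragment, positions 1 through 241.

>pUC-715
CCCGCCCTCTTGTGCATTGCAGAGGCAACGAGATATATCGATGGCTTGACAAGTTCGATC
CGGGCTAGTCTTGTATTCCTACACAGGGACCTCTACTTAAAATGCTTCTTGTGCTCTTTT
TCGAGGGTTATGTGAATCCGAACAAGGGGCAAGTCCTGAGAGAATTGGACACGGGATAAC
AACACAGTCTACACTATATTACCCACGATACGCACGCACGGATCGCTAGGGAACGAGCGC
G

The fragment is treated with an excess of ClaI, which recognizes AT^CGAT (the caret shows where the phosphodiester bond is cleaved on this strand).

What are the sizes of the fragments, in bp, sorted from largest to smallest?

The ClaI site (ATCGAT) starts at position 37.
ClaI cuts after base 2 of each site, so after position 38.
Linear molecule, 1 cut → 2 fragments:
  1–38 → 38 bp
  39–241 → 203 bp
Sorted largest to smallest: 203, 38 bp.

203, 38 bp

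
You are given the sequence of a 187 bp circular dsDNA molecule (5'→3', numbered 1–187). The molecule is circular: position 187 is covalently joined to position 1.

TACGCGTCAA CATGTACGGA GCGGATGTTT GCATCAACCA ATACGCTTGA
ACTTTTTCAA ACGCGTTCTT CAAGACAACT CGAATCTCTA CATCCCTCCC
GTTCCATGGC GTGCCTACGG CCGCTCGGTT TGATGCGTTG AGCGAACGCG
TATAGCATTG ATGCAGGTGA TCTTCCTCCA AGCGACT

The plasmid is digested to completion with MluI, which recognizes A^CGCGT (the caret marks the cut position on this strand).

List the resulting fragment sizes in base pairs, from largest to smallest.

MluI sites (ACGCGT) start at positions 2, 61, 146.
MluI cuts after the first base of each site, so after positions 2, 61, 146.
Circular molecule, 3 cuts → 3 fragments:
  3–61 → 59 bp
  62–146 → 85 bp
  147–187 then 1–2 → 41 + 2 = 43 bp
Sorted largest to smallest: 85, 59, 43 bp.

85, 59, 43 bp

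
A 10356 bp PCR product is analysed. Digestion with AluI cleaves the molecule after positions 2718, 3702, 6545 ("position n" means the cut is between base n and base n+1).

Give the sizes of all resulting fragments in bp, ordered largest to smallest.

Linear molecule, 3 cuts → 4 fragments:
  2718 − 0 = 2718 bp
  3702 − 2718 = 984 bp
  6545 − 3702 = 2843 bp
  10356 − 6545 = 3811 bp
Sorted largest to smallest: 3811, 2843, 2718, 984 bp.

3811, 2843, 2718, 984 bp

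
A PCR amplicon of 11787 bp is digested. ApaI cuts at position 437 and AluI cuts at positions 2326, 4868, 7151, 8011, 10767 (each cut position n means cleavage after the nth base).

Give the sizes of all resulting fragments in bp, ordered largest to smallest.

2756, 2542, 2283, 1889, 1020, 860, 437 bp

Combined cut positions (sorted): 437, 2326, 4868, 7151, 8011, 10767.
Linear molecule, 6 cuts → 7 fragments:
  437 − 0 = 437 bp
  2326 − 437 = 1889 bp
  4868 − 2326 = 2542 bp
  7151 − 4868 = 2283 bp
  8011 − 7151 = 860 bp
  10767 − 8011 = 2756 bp
  11787 − 10767 = 1020 bp
Sorted largest to smallest: 2756, 2542, 2283, 1889, 1020, 860, 437 bp.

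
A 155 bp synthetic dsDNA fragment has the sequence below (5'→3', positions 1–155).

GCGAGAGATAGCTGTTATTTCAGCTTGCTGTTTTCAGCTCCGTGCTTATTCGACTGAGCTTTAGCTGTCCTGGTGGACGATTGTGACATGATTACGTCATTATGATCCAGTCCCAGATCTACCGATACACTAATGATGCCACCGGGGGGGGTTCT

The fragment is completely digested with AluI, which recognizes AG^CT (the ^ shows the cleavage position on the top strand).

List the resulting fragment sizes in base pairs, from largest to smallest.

91, 21, 14, 12, 11, 6 bp

AluI sites (AGCT) start at positions 10, 22, 36, 57, 63.
AluI cuts after base 2 of each site, so after positions 11, 23, 37, 58, 64.
Linear molecule, 5 cuts → 6 fragments:
  1–11 → 11 bp
  12–23 → 12 bp
  24–37 → 14 bp
  38–58 → 21 bp
  59–64 → 6 bp
  65–155 → 91 bp
Sorted largest to smallest: 91, 21, 14, 12, 11, 6 bp.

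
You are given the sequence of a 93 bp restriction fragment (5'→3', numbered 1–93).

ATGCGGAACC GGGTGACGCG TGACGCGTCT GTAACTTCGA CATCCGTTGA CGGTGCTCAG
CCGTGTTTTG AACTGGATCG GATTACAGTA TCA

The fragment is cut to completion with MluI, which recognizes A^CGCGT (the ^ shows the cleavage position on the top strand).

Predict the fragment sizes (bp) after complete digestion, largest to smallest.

70, 16, 7 bp

MluI sites (ACGCGT) start at positions 16, 23.
MluI cuts after the first base of each site, so after positions 16, 23.
Linear molecule, 2 cuts → 3 fragments:
  1–16 → 16 bp
  17–23 → 7 bp
  24–93 → 70 bp
Sorted largest to smallest: 70, 16, 7 bp.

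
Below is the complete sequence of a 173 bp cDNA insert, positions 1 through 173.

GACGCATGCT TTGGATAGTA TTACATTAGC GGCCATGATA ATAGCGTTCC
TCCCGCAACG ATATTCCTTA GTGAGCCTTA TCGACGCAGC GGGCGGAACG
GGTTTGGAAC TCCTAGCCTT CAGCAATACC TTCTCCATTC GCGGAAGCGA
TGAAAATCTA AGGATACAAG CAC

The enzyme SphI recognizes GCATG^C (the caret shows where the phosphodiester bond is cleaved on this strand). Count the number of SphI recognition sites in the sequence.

GCATGC occurs starting at position 4.
SphI cuts at 1 site.

1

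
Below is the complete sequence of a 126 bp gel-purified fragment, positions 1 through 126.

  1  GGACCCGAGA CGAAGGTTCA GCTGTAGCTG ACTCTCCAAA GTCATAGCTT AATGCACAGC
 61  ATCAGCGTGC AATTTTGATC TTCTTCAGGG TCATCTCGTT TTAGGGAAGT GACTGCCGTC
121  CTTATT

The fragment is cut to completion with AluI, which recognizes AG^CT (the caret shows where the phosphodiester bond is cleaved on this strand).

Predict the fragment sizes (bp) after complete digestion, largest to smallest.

AluI sites (AGCT) start at positions 20, 26, 46.
AluI cuts after base 2 of each site, so after positions 21, 27, 47.
Linear molecule, 3 cuts → 4 fragments:
  1–21 → 21 bp
  22–27 → 6 bp
  28–47 → 20 bp
  48–126 → 79 bp
Sorted largest to smallest: 79, 21, 20, 6 bp.

79, 21, 20, 6 bp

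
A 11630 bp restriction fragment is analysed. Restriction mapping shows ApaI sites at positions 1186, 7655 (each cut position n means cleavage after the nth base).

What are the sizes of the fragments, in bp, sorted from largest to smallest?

Linear molecule, 2 cuts → 3 fragments:
  1186 − 0 = 1186 bp
  7655 − 1186 = 6469 bp
  11630 − 7655 = 3975 bp
Sorted largest to smallest: 6469, 3975, 1186 bp.

6469, 3975, 1186 bp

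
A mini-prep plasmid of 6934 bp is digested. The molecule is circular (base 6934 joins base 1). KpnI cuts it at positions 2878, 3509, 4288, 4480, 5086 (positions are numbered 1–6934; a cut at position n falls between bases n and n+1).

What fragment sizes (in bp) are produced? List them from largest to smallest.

4726, 779, 631, 606, 192 bp

Circular molecule, 5 cuts → 5 fragments:
  3509 − 2878 = 631 bp
  4288 − 3509 = 779 bp
  4480 − 4288 = 192 bp
  5086 − 4480 = 606 bp
  wrap: 6934 − 5086 + 2878 = 4726 bp
Sorted largest to smallest: 4726, 779, 631, 606, 192 bp.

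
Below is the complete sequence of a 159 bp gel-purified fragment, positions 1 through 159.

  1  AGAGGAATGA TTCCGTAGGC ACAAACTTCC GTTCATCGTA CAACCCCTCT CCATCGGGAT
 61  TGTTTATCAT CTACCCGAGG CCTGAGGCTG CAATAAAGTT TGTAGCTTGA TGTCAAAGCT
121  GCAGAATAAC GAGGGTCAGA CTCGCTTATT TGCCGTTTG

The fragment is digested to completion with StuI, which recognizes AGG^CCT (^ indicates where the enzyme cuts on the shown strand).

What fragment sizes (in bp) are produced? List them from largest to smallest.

80, 79 bp

The StuI site (AGGCCT) starts at position 78.
StuI cuts after base 3 of each site, so after position 80.
Linear molecule, 1 cut → 2 fragments:
  1–80 → 80 bp
  81–159 → 79 bp
Sorted largest to smallest: 80, 79 bp.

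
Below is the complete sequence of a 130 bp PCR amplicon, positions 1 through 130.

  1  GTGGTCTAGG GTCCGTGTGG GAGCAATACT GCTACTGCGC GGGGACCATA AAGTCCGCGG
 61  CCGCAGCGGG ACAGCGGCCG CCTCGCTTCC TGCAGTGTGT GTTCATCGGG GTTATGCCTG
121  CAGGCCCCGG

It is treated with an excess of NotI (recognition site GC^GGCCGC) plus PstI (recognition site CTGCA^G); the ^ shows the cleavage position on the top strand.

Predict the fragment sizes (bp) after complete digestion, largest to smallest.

NotI sites (GCGGCCGC) start at positions 57, 74.
NotI cuts after base 2 of each site, so after positions 58, 75.
PstI sites (CTGCAG) start at positions 90, 118.
PstI cuts after base 5 of each site (before the last base), so after positions 94, 122.
Combined cut positions: 58, 75, 94, 122.
Linear molecule, 4 cuts → 5 fragments:
  1–58 → 58 bp
  59–75 → 17 bp
  76–94 → 19 bp
  95–122 → 28 bp
  123–130 → 8 bp
Sorted largest to smallest: 58, 28, 19, 17, 8 bp.

58, 28, 19, 17, 8 bp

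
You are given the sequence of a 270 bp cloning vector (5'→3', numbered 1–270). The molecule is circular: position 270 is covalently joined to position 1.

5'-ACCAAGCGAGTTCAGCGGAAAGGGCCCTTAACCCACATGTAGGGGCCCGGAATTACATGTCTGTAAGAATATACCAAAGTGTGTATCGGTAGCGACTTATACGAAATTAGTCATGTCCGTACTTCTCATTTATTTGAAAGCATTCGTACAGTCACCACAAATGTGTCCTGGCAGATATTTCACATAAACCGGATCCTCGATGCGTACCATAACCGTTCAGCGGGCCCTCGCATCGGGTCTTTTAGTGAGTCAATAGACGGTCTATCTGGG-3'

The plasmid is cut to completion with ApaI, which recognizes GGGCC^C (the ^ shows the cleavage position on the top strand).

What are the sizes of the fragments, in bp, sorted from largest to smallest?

ApaI sites (GGGCCC) start at positions 22, 43, 222.
ApaI cuts after base 5 of each site (before the last base), so after positions 26, 47, 226.
Circular molecule, 3 cuts → 3 fragments:
  27–47 → 21 bp
  48–226 → 179 bp
  227–270 then 1–26 → 44 + 26 = 70 bp
Sorted largest to smallest: 179, 70, 21 bp.

179, 70, 21 bp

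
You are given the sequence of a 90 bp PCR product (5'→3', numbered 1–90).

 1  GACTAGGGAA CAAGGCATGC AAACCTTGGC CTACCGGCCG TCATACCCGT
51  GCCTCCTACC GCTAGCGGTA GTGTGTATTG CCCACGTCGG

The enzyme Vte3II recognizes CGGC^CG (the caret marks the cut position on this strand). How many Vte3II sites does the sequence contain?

1

CGGCCG occurs starting at position 35.
Vte3II cuts at 1 site.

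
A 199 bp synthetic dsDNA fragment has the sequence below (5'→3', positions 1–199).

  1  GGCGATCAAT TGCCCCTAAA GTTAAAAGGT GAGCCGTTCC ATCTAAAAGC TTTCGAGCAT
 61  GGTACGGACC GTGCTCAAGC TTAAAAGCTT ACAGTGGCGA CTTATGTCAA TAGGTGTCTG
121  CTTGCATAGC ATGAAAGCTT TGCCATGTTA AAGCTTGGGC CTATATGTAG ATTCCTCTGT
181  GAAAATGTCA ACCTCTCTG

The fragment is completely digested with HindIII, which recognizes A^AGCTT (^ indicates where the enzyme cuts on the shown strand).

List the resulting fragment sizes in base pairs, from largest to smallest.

50, 48, 47, 30, 16, 8 bp

HindIII sites (AAGCTT) start at positions 47, 77, 85, 135, 151.
HindIII cuts after the first base of each site, so after positions 47, 77, 85, 135, 151.
Linear molecule, 5 cuts → 6 fragments:
  1–47 → 47 bp
  48–77 → 30 bp
  78–85 → 8 bp
  86–135 → 50 bp
  136–151 → 16 bp
  152–199 → 48 bp
Sorted largest to smallest: 50, 48, 47, 30, 16, 8 bp.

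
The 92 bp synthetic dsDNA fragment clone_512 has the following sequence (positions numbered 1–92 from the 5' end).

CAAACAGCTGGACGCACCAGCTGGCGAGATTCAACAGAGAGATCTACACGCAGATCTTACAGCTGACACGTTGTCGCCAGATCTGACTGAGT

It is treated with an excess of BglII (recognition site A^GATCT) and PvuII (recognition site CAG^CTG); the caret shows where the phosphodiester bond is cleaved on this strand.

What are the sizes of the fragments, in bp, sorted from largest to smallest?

20, 17, 13, 13, 12, 10, 7 bp

BglII sites (AGATCT) start at positions 40, 52, 79.
BglII cuts after the first base of each site, so after positions 40, 52, 79.
PvuII sites (CAGCTG) start at positions 5, 18, 60.
PvuII cuts after base 3 of each site, so after positions 7, 20, 62.
Combined cut positions: 7, 20, 40, 52, 62, 79.
Linear molecule, 6 cuts → 7 fragments:
  1–7 → 7 bp
  8–20 → 13 bp
  21–40 → 20 bp
  41–52 → 12 bp
  53–62 → 10 bp
  63–79 → 17 bp
  80–92 → 13 bp
Sorted largest to smallest: 20, 17, 13, 13, 12, 10, 7 bp.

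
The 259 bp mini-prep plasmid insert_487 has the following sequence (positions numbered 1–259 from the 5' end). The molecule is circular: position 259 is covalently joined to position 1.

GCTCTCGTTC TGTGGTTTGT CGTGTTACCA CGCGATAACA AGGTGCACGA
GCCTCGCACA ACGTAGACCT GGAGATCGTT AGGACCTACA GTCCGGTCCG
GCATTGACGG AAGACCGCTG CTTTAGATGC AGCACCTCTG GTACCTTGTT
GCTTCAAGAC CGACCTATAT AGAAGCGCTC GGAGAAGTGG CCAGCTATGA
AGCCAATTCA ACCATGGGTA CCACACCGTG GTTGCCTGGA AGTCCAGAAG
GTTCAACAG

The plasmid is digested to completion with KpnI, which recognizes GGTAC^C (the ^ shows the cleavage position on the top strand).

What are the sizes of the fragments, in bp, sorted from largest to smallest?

182, 77 bp

KpnI sites (GGTACC) start at positions 140, 217.
KpnI cuts after base 5 of each site (before the last base), so after positions 144, 221.
Circular molecule, 2 cuts → 2 fragments:
  145–221 → 77 bp
  222–259 then 1–144 → 38 + 144 = 182 bp
Sorted largest to smallest: 182, 77 bp.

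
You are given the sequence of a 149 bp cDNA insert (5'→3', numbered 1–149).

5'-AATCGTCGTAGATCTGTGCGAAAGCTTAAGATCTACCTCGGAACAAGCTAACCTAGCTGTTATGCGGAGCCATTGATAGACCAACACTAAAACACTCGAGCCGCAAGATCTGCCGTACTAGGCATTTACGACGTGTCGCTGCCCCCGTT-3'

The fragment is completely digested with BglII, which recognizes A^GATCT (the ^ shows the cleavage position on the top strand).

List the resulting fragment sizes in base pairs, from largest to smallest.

BglII sites (AGATCT) start at positions 10, 29, 106.
BglII cuts after the first base of each site, so after positions 10, 29, 106.
Linear molecule, 3 cuts → 4 fragments:
  1–10 → 10 bp
  11–29 → 19 bp
  30–106 → 77 bp
  107–149 → 43 bp
Sorted largest to smallest: 77, 43, 19, 10 bp.

77, 43, 19, 10 bp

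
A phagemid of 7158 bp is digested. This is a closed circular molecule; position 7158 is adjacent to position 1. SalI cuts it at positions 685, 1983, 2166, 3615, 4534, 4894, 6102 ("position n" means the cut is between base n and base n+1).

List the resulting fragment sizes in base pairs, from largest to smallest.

1741, 1449, 1298, 1208, 919, 360, 183 bp

Circular molecule, 7 cuts → 7 fragments:
  1983 − 685 = 1298 bp
  2166 − 1983 = 183 bp
  3615 − 2166 = 1449 bp
  4534 − 3615 = 919 bp
  4894 − 4534 = 360 bp
  6102 − 4894 = 1208 bp
  wrap: 7158 − 6102 + 685 = 1741 bp
Sorted largest to smallest: 1741, 1449, 1298, 1208, 919, 360, 183 bp.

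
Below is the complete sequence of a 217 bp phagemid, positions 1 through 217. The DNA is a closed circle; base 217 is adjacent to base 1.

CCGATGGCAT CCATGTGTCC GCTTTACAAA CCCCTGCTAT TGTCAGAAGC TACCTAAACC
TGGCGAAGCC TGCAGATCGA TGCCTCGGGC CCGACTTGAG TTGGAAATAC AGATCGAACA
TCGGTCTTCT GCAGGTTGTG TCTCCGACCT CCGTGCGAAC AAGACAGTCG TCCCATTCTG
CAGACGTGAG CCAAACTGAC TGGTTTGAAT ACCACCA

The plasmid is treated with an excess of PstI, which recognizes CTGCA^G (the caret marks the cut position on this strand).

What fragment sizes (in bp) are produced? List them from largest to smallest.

PstI sites (CTGCAG) start at positions 70, 129, 178.
PstI cuts after base 5 of each site (before the last base), so after positions 74, 133, 182.
Circular molecule, 3 cuts → 3 fragments:
  75–133 → 59 bp
  134–182 → 49 bp
  183–217 then 1–74 → 35 + 74 = 109 bp
Sorted largest to smallest: 109, 59, 49 bp.

109, 59, 49 bp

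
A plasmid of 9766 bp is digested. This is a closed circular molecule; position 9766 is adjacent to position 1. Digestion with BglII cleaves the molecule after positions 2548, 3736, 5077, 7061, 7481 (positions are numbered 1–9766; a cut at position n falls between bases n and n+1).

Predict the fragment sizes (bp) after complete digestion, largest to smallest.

Circular molecule, 5 cuts → 5 fragments:
  3736 − 2548 = 1188 bp
  5077 − 3736 = 1341 bp
  7061 − 5077 = 1984 bp
  7481 − 7061 = 420 bp
  wrap: 9766 − 7481 + 2548 = 4833 bp
Sorted largest to smallest: 4833, 1984, 1341, 1188, 420 bp.

4833, 1984, 1341, 1188, 420 bp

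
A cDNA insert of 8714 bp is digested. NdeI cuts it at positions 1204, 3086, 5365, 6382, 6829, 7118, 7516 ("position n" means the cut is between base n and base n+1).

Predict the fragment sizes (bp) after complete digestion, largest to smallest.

Linear molecule, 7 cuts → 8 fragments:
  1204 − 0 = 1204 bp
  3086 − 1204 = 1882 bp
  5365 − 3086 = 2279 bp
  6382 − 5365 = 1017 bp
  6829 − 6382 = 447 bp
  7118 − 6829 = 289 bp
  7516 − 7118 = 398 bp
  8714 − 7516 = 1198 bp
Sorted largest to smallest: 2279, 1882, 1204, 1198, 1017, 447, 398, 289 bp.

2279, 1882, 1204, 1198, 1017, 447, 398, 289 bp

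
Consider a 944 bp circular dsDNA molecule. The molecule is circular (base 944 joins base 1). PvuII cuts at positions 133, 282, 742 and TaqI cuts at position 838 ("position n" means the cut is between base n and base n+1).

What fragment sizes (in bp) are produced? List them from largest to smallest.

460, 239, 149, 96 bp

Combined cut positions (sorted): 133, 282, 742, 838.
Circular molecule, 4 cuts → 4 fragments:
  282 − 133 = 149 bp
  742 − 282 = 460 bp
  838 − 742 = 96 bp
  wrap: 944 − 838 + 133 = 239 bp
Sorted largest to smallest: 460, 239, 149, 96 bp.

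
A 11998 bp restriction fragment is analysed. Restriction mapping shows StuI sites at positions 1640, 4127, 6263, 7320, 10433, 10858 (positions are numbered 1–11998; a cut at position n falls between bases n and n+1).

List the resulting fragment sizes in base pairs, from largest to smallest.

3113, 2487, 2136, 1640, 1140, 1057, 425 bp

Linear molecule, 6 cuts → 7 fragments:
  1640 − 0 = 1640 bp
  4127 − 1640 = 2487 bp
  6263 − 4127 = 2136 bp
  7320 − 6263 = 1057 bp
  10433 − 7320 = 3113 bp
  10858 − 10433 = 425 bp
  11998 − 10858 = 1140 bp
Sorted largest to smallest: 3113, 2487, 2136, 1640, 1140, 1057, 425 bp.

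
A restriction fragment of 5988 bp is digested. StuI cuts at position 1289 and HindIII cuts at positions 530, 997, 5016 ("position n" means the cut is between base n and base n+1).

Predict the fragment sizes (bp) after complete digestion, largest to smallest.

Combined cut positions (sorted): 530, 997, 1289, 5016.
Linear molecule, 4 cuts → 5 fragments:
  530 − 0 = 530 bp
  997 − 530 = 467 bp
  1289 − 997 = 292 bp
  5016 − 1289 = 3727 bp
  5988 − 5016 = 972 bp
Sorted largest to smallest: 3727, 972, 530, 467, 292 bp.

3727, 972, 530, 467, 292 bp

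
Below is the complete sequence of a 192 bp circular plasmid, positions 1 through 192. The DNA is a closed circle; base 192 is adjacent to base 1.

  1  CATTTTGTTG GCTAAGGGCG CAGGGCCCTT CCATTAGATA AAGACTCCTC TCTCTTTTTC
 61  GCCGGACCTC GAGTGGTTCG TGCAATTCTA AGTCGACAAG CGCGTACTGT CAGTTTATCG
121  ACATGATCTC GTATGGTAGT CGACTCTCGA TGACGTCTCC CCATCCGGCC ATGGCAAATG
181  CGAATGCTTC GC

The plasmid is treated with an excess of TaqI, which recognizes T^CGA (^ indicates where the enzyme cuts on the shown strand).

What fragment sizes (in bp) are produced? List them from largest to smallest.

TaqI sites (TCGA) start at positions 69, 93, 118, 140, 147.
TaqI cuts after the first base of each site, so after positions 69, 93, 118, 140, 147.
Circular molecule, 5 cuts → 5 fragments:
  70–93 → 24 bp
  94–118 → 25 bp
  119–140 → 22 bp
  141–147 → 7 bp
  148–192 then 1–69 → 45 + 69 = 114 bp
Sorted largest to smallest: 114, 25, 24, 22, 7 bp.

114, 25, 24, 22, 7 bp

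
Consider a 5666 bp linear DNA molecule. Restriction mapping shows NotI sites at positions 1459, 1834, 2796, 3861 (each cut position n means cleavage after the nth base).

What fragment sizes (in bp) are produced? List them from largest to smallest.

Linear molecule, 4 cuts → 5 fragments:
  1459 − 0 = 1459 bp
  1834 − 1459 = 375 bp
  2796 − 1834 = 962 bp
  3861 − 2796 = 1065 bp
  5666 − 3861 = 1805 bp
Sorted largest to smallest: 1805, 1459, 1065, 962, 375 bp.

1805, 1459, 1065, 962, 375 bp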